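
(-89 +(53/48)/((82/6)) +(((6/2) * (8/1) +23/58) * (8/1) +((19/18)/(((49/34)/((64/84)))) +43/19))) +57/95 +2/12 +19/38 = 1846802774563/16737220080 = 110.34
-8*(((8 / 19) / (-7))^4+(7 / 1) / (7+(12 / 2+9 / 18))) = -35045765488 / 8448319467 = -4.15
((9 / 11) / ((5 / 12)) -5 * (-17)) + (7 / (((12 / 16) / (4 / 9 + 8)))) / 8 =143771 / 1485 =96.82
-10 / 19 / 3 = -10 / 57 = -0.18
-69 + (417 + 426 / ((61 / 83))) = 56586 / 61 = 927.64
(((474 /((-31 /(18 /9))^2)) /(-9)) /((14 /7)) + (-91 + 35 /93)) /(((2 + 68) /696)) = -30343744 /33635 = -902.15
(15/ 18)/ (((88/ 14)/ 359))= 12565/ 264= 47.59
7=7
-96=-96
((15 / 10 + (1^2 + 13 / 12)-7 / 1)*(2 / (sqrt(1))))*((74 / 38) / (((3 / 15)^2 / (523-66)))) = -17331725 / 114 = -152032.68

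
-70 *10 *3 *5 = -10500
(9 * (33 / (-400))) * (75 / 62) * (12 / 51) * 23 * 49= -238.18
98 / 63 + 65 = 599 / 9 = 66.56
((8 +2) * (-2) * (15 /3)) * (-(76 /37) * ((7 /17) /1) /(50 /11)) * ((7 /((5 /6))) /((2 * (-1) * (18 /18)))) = -245784 /3145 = -78.15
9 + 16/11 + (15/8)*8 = 280/11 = 25.45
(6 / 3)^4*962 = 15392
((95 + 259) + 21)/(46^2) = 375/2116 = 0.18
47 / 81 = 0.58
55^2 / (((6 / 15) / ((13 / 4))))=196625 / 8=24578.12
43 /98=0.44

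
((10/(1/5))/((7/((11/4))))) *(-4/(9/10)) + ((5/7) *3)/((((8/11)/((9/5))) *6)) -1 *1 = -88117/1008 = -87.42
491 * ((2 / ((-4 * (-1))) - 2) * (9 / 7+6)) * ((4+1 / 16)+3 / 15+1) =-31626783 / 1120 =-28238.20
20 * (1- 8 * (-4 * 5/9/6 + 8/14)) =-2300/189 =-12.17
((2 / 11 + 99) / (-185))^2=1190281 / 4141225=0.29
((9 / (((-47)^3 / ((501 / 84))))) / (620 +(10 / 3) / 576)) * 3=-973944 / 389314966285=-0.00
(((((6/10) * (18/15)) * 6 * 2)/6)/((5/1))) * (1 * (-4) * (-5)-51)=-1116/125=-8.93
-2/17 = -0.12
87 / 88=0.99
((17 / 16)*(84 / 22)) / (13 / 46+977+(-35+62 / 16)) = 0.00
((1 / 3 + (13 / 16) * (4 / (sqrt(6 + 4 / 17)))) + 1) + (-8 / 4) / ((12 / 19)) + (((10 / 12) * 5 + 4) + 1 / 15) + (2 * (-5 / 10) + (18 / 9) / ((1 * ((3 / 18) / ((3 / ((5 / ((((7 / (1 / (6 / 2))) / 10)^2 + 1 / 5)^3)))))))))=13 * sqrt(1802) / 424 + 888499629 / 1250000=712.10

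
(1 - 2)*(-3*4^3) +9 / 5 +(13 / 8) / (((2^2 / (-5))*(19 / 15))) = 584277 / 3040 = 192.20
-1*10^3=-1000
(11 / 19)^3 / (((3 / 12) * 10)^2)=5324 / 171475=0.03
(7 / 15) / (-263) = -7 / 3945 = -0.00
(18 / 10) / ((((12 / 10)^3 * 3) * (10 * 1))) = 5 / 144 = 0.03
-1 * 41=-41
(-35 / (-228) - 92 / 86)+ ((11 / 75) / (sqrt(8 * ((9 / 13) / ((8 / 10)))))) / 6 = -8983 / 9804+ 11 * sqrt(130) / 13500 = -0.91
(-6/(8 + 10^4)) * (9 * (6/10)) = -9/2780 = -0.00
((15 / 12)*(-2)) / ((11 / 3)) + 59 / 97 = -0.07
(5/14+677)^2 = 89927289/196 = 458812.70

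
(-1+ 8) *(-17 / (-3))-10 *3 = 29 / 3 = 9.67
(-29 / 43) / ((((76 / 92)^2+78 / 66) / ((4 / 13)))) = -168751 / 1516008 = -0.11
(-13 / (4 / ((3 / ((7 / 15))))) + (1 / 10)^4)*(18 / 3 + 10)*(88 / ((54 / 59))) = -32140.80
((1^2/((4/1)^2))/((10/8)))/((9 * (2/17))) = 17/360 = 0.05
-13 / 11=-1.18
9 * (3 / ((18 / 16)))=24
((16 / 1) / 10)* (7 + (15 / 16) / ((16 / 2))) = 911 / 80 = 11.39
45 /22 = 2.05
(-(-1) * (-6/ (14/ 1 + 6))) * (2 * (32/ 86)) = -48/ 215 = -0.22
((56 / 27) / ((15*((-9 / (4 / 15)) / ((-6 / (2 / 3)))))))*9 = 224 / 675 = 0.33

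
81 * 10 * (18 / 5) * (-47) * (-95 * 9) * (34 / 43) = 92653526.51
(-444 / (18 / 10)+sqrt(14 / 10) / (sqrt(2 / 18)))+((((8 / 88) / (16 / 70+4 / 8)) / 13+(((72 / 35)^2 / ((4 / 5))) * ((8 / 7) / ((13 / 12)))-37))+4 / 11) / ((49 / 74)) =-59969663122 / 204289085+3 * sqrt(35) / 5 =-290.00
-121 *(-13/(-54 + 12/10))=-715/24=-29.79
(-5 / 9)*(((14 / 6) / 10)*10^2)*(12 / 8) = -19.44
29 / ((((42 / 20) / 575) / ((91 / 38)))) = 1083875 / 57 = 19015.35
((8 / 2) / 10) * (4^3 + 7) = 142 / 5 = 28.40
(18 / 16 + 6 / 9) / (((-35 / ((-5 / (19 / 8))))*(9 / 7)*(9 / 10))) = 430 / 4617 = 0.09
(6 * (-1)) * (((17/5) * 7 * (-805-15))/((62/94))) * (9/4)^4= 4513567779/992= 4549967.52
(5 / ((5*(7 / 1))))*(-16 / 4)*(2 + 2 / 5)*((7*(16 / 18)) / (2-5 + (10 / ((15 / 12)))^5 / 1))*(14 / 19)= -1792 / 9338025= -0.00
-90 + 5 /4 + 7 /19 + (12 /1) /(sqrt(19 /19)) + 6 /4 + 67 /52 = -36355 /494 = -73.59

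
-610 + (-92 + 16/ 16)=-701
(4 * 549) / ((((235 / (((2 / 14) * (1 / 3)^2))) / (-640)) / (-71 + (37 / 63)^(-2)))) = 2911759360 / 450401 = 6464.82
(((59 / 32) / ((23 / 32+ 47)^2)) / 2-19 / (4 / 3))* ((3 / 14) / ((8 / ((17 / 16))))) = -2259381209 / 5571277824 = -0.41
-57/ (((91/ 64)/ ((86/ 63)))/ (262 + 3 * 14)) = -16635.85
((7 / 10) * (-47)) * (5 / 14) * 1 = -47 / 4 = -11.75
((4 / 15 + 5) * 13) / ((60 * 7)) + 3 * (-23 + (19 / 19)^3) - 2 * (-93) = 757027 / 6300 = 120.16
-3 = -3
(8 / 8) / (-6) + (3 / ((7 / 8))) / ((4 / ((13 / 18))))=19 / 42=0.45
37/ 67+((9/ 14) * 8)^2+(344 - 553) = -182.00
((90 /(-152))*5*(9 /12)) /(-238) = 675 /72352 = 0.01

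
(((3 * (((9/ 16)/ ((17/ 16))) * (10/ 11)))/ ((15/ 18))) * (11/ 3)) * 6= 648/ 17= 38.12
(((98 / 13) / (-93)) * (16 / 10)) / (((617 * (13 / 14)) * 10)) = -5488 / 242434725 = -0.00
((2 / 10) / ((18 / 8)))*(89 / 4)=89 / 45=1.98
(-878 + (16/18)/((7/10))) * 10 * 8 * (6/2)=-4418720/21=-210415.24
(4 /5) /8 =1 /10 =0.10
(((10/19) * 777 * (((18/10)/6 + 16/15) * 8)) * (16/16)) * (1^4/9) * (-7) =-594664/171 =-3477.57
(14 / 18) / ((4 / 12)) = 7 / 3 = 2.33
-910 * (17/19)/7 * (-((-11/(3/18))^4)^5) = 5435894064175257982801966619330567208960/19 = 286099687588171472779050900000000000000.00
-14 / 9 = -1.56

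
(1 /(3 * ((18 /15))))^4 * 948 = 49375 /8748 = 5.64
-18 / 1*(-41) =738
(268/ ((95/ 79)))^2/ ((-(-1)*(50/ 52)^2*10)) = 151509711392/ 28203125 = 5372.09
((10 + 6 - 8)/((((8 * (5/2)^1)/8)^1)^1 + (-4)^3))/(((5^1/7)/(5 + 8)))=-1456/615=-2.37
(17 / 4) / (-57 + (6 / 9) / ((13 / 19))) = -663 / 8740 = -0.08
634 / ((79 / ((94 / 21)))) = 59596 / 1659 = 35.92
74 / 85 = 0.87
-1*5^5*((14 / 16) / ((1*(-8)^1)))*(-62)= -678125 / 32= -21191.41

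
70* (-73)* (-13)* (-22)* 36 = -52612560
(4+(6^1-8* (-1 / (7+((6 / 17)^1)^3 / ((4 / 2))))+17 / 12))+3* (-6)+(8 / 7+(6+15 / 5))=4.70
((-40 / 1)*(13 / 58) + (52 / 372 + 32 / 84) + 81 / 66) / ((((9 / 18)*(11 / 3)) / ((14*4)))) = -23981640 / 108779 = -220.46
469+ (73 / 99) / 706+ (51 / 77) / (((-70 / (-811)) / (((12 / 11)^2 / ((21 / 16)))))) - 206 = 3915499388321 / 14504053410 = 269.96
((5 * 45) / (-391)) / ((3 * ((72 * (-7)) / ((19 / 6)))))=475 / 394128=0.00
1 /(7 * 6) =1 /42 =0.02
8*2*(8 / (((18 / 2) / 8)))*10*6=20480 / 3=6826.67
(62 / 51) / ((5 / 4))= 248 / 255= 0.97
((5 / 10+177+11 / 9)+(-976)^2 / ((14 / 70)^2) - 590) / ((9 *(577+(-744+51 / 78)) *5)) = -5572473361 / 1751625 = -3181.32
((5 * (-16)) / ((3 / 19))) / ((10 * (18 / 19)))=-1444 / 27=-53.48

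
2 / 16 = 1 / 8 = 0.12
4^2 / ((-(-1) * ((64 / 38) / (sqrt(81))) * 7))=171 / 14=12.21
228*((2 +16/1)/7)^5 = 430821504/16807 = 25633.46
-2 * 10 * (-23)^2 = -10580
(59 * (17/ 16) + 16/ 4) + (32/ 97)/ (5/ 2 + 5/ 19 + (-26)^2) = 2669569163/ 40030736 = 66.69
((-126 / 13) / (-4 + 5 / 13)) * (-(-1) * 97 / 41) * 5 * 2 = 122220 / 1927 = 63.43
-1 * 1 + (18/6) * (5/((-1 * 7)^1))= -22/7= -3.14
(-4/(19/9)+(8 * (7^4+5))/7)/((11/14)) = 730920/209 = 3497.22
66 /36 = 11 /6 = 1.83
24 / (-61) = -24 / 61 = -0.39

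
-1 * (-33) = 33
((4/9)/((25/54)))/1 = 24/25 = 0.96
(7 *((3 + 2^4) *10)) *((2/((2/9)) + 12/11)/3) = 49210/11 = 4473.64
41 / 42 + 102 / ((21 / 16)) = 3305 / 42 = 78.69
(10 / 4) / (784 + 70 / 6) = 15 / 4774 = 0.00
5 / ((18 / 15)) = 25 / 6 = 4.17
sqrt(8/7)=2 * sqrt(14)/7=1.07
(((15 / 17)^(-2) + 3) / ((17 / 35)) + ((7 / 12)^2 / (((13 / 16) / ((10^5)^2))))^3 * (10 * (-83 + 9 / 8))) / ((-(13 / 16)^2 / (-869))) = -1821454053495999999999999999999732853252228096 / 23007170745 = -79168971868991968921035620000000000.00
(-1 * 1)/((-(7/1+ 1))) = 1/8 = 0.12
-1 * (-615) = 615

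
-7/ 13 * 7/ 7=-7/ 13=-0.54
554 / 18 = 277 / 9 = 30.78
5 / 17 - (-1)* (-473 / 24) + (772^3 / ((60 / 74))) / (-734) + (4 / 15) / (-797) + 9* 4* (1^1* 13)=-461040199652911 / 596697960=-772652.55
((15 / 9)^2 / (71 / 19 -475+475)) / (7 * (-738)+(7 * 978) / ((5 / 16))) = 0.00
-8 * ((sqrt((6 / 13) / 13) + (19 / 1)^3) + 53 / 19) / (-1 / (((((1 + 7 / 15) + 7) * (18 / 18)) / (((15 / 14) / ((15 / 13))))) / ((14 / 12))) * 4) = 1016 * sqrt(6) / 845 + 132459984 / 1235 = 107257.99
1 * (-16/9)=-16/9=-1.78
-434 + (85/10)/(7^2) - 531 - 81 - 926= -193239/98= -1971.83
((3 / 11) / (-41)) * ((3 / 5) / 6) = -3 / 4510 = -0.00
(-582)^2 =338724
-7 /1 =-7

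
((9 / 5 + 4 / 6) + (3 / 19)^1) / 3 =748 / 855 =0.87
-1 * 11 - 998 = -1009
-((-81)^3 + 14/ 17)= 9034483/ 17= 531440.18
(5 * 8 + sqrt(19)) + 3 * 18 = sqrt(19) + 94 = 98.36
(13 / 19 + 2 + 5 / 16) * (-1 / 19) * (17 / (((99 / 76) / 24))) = -30974 / 627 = -49.40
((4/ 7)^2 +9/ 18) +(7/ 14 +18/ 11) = 1597/ 539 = 2.96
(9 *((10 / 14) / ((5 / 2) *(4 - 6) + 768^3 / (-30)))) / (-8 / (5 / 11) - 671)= 1125 / 1819565175197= 0.00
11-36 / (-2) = 29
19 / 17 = 1.12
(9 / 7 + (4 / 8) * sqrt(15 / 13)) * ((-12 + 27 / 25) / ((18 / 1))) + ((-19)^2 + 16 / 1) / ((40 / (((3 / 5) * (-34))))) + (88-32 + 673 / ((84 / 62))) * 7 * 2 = 452717 / 60-7 * sqrt(195) / 300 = 7544.96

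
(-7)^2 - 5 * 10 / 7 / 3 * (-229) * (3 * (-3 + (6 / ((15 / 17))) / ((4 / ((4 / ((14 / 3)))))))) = -121259 / 49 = -2474.67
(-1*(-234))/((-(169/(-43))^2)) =-33282/2197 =-15.15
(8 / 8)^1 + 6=7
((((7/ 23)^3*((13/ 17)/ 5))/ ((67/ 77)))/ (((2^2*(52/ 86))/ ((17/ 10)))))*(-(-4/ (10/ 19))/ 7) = 3082541/ 815189000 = 0.00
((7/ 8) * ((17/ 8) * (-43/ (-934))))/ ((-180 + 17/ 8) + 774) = 5117/ 35633968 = 0.00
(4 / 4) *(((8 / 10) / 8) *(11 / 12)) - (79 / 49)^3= -57870541 / 14117880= -4.10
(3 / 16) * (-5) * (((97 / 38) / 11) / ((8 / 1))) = -1455 / 53504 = -0.03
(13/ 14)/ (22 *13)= 1/ 308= 0.00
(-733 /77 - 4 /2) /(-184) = 887 /14168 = 0.06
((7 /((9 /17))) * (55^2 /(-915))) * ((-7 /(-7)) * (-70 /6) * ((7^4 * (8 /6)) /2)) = 12100199650 /14823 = 816312.46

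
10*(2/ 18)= 10/ 9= 1.11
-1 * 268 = -268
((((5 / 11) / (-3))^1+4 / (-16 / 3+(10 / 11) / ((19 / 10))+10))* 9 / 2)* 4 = 199902 / 17743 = 11.27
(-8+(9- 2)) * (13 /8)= -13 /8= -1.62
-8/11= -0.73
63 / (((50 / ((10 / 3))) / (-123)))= -2583 / 5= -516.60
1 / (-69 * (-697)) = 1 / 48093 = 0.00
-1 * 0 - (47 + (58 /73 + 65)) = -8234 /73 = -112.79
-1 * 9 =-9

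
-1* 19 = -19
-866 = -866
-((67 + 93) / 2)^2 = -6400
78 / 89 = 0.88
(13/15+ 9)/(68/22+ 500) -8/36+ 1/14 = -0.13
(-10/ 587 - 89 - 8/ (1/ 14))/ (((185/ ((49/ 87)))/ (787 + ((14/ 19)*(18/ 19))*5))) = -483.77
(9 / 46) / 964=9 / 44344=0.00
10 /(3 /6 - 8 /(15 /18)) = -100 /91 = -1.10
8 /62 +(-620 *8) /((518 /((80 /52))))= -1524132 /104377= -14.60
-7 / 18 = -0.39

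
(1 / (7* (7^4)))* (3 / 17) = 3 / 285719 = 0.00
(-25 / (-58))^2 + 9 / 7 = 34651 / 23548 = 1.47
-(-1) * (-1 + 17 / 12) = 5 / 12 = 0.42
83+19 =102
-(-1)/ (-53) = -1/ 53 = -0.02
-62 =-62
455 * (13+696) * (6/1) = 1935570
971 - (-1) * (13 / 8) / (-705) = 5476427 / 5640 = 971.00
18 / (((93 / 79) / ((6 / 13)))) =2844 / 403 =7.06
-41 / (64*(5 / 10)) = -41 / 32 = -1.28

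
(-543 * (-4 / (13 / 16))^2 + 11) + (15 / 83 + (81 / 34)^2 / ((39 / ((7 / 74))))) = -15778214312437 / 1199925688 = -13149.33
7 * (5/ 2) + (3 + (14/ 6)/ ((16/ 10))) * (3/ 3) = 527/ 24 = 21.96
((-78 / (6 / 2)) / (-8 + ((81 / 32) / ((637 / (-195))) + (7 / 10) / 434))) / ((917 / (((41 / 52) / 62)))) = 11480 / 279325143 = 0.00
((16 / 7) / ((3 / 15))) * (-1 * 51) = -4080 / 7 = -582.86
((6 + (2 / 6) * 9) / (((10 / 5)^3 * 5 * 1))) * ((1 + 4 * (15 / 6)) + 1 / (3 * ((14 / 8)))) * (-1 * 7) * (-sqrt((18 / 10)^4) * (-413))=-4716873 / 200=-23584.36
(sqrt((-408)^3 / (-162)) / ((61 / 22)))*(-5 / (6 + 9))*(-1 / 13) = 5984*sqrt(51) / 7137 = 5.99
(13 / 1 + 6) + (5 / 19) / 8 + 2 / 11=32127 / 1672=19.21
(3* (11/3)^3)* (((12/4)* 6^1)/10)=1331/5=266.20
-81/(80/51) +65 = 1069/80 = 13.36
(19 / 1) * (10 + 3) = 247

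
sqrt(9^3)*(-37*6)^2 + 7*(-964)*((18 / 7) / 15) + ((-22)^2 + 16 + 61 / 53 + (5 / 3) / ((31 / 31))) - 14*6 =1057294364 / 795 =1329930.02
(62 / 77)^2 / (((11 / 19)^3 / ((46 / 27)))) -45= -8375335469 / 213070473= -39.31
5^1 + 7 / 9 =52 / 9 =5.78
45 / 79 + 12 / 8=327 / 158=2.07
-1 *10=-10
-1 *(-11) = 11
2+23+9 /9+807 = 833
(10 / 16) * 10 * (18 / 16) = 225 / 32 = 7.03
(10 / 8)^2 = 25 / 16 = 1.56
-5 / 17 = -0.29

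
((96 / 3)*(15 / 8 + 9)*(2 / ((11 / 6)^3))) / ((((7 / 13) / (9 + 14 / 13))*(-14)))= -9847008 / 65219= -150.98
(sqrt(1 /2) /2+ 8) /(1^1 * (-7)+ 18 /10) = -20 /13 - 5 * sqrt(2) /104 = -1.61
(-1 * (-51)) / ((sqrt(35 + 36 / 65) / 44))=2244 * sqrt(150215) / 2311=376.34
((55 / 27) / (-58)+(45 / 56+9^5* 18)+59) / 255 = 46607870663 / 11181240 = 4168.40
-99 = -99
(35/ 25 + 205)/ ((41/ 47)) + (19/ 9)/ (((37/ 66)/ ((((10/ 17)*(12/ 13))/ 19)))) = 396797608/ 1676285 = 236.71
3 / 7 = 0.43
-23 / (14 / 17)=-391 / 14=-27.93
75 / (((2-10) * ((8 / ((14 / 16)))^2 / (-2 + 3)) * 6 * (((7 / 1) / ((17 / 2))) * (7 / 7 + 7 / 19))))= -56525 / 3407872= -0.02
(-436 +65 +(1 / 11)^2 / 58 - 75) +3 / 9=-9383063 / 21054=-445.67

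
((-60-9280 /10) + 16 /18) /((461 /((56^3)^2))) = -273991261487104 /4149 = -66037903467.61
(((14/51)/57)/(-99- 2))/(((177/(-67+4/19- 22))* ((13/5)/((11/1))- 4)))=-1298990/204391870587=-0.00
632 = 632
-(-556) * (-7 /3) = -3892 /3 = -1297.33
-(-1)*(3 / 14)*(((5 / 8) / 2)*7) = 15 / 32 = 0.47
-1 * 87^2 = -7569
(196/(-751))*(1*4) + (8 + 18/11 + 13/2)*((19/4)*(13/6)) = 65437483/396528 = 165.03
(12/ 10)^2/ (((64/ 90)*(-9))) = -0.22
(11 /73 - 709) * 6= -4253.10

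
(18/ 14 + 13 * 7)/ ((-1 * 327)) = -646/ 2289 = -0.28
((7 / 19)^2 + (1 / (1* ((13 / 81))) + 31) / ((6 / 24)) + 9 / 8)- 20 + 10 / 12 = 14756723 / 112632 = 131.02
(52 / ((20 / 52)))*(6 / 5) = 4056 / 25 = 162.24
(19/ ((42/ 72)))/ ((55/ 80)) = 3648/ 77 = 47.38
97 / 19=5.11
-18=-18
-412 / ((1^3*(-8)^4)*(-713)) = 103 / 730112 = 0.00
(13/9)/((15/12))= 52/45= 1.16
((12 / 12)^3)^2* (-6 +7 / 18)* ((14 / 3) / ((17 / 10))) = -7070 / 459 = -15.40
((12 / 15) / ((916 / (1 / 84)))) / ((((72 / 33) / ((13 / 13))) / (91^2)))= 13013 / 329760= 0.04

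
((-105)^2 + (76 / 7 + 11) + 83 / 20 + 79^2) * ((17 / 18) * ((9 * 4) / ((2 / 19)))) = 781944563 / 140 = 5585318.31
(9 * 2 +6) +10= 34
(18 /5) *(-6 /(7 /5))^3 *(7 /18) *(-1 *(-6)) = -32400 /49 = -661.22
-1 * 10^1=-10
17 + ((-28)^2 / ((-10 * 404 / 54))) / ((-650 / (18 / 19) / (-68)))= 49773671 / 3118375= 15.96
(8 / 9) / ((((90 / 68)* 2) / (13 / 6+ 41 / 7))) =22916 / 8505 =2.69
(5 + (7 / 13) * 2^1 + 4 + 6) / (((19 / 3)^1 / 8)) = 264 / 13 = 20.31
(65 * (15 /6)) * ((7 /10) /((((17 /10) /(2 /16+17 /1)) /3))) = 935025 /272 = 3437.59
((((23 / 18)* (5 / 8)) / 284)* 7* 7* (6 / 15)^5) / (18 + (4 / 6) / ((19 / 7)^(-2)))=55223 / 896730000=0.00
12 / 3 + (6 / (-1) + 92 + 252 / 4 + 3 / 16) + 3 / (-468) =95585 / 624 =153.18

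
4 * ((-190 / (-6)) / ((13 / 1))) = 380 / 39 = 9.74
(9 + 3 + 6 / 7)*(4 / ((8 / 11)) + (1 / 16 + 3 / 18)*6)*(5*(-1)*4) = -12375 / 7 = -1767.86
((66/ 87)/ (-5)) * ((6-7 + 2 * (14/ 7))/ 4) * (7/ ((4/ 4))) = -231/ 290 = -0.80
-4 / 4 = -1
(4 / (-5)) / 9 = -4 / 45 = -0.09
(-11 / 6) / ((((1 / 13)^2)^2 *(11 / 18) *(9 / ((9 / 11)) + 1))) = -28561 / 4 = -7140.25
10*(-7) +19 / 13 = -891 / 13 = -68.54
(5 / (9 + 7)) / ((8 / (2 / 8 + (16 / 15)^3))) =19759 / 345600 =0.06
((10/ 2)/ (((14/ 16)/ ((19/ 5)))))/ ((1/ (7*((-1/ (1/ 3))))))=-456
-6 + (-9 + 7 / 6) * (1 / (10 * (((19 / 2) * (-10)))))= -34153 / 5700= -5.99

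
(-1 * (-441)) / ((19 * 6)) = 147 / 38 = 3.87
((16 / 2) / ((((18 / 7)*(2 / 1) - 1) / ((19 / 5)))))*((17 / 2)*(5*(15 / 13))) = 135660 / 377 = 359.84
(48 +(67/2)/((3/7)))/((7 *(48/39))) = 9841/672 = 14.64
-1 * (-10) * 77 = 770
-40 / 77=-0.52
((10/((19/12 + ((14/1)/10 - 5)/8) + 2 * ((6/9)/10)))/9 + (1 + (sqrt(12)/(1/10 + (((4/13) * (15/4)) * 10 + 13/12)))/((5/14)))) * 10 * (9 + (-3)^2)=786240 * sqrt(3)/9923 + 6420/19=475.13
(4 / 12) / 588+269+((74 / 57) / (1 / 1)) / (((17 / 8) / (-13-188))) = 83301695 / 569772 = 146.20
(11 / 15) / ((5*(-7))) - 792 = -415811 / 525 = -792.02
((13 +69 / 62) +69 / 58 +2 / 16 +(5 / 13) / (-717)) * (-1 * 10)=-5170877975 / 33518316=-154.27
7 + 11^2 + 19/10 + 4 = 1339/10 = 133.90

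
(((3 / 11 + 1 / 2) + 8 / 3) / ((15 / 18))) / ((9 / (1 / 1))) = 227 / 495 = 0.46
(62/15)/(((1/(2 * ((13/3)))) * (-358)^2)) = 403/1441845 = 0.00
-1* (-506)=506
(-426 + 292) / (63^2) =-134 / 3969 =-0.03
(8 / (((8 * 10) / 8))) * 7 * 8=224 / 5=44.80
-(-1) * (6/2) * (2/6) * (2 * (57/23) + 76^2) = 132962/23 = 5780.96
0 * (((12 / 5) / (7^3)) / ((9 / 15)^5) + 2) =0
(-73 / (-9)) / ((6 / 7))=511 / 54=9.46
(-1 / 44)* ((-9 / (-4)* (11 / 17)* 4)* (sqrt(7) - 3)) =27 / 68 - 9* sqrt(7) / 68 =0.05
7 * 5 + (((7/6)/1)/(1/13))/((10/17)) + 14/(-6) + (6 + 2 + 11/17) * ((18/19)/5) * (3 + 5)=462259/6460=71.56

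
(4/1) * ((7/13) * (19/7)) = 76/13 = 5.85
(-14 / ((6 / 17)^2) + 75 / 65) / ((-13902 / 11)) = 286319 / 3253068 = 0.09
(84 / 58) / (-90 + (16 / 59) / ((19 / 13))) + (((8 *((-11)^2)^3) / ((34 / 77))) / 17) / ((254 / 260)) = 1932629.54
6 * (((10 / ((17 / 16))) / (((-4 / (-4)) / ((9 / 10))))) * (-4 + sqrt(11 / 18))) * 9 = -31104 / 17 + 1296 * sqrt(22) / 17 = -1472.07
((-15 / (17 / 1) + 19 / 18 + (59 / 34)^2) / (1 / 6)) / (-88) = -33131 / 152592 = -0.22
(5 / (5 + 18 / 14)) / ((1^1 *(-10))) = -7 / 88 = -0.08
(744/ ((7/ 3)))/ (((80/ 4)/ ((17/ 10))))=4743/ 175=27.10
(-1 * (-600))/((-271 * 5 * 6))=-20/271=-0.07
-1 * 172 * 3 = -516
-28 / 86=-14 / 43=-0.33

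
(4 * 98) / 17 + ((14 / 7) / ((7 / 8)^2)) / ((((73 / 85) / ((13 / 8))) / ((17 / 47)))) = 71012168 / 2858023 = 24.85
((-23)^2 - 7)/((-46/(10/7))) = -2610/161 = -16.21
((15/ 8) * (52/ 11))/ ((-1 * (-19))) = 195/ 418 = 0.47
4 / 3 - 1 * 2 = -2 / 3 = -0.67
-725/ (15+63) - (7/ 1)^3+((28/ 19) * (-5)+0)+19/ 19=-531539/ 1482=-358.66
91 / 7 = 13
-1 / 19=-0.05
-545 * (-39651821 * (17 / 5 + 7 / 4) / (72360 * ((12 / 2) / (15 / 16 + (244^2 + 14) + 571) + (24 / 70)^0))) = 428232683202330017 / 278454883680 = 1537888.93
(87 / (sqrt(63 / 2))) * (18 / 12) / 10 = 2.33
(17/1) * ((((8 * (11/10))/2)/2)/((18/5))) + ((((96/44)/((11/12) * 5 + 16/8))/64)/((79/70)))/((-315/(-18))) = 12838061/1235718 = 10.39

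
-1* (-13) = 13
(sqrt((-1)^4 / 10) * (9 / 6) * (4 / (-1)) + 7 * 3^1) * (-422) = -8061.31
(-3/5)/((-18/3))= 1/10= 0.10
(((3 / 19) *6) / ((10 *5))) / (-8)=-9 / 3800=-0.00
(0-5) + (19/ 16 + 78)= 74.19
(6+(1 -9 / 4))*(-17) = -323 / 4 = -80.75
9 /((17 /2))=18 /17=1.06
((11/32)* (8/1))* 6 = 33/2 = 16.50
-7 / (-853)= 7 / 853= 0.01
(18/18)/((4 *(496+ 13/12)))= 3/5965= 0.00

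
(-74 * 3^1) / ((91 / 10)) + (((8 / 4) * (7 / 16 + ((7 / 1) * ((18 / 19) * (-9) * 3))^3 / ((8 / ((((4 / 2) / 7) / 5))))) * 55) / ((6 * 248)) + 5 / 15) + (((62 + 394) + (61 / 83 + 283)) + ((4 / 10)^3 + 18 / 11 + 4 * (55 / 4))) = -638435415263613657 / 282653683312000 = -2258.72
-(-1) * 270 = 270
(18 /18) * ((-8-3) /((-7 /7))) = 11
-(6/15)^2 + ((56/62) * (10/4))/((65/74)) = 2.41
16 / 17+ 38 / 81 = 1942 / 1377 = 1.41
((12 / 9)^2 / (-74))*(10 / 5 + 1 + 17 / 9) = -352 / 2997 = -0.12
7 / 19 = 0.37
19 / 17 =1.12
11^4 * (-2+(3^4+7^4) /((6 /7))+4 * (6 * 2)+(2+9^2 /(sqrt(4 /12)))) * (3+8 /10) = 22532499 * sqrt(3) /5+2456598749 /15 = 171578736.55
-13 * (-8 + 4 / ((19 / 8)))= 1560 / 19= 82.11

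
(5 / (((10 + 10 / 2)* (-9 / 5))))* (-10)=50 / 27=1.85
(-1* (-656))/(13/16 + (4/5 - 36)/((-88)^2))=811.93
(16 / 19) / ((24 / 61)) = 122 / 57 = 2.14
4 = 4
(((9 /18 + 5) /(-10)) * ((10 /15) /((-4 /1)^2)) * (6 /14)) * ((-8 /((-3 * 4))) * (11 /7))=-0.01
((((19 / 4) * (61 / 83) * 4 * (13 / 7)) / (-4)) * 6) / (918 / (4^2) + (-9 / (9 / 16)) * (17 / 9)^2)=-134.80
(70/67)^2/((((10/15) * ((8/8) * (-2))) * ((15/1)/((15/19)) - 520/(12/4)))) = 11025/2078407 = 0.01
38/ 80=19/ 40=0.48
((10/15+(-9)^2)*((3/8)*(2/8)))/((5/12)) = 147/8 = 18.38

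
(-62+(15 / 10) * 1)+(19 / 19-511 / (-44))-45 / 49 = -105223 / 2156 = -48.80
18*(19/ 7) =342/ 7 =48.86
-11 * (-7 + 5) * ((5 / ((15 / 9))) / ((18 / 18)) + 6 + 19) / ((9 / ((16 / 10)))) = 4928 / 45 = 109.51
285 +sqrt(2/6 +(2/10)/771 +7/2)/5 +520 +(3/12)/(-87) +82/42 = sqrt(227884470)/38550 +655243/812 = 807.34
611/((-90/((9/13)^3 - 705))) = 4783.91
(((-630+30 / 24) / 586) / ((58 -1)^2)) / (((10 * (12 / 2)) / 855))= -2515 / 534432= -0.00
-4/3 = -1.33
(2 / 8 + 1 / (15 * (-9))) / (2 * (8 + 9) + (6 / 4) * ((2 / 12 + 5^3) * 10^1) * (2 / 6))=131 / 356310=0.00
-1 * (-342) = 342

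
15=15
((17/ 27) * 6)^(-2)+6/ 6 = 1237/ 1156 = 1.07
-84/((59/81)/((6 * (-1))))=40824/59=691.93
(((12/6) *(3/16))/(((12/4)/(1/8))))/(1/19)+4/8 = 51/64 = 0.80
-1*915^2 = -837225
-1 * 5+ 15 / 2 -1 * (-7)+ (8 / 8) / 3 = 59 / 6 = 9.83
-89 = -89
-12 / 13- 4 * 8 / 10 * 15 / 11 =-756 / 143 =-5.29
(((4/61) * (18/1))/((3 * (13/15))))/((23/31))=11160/18239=0.61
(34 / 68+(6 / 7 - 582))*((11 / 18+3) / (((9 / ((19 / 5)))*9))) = -2007863 / 20412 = -98.37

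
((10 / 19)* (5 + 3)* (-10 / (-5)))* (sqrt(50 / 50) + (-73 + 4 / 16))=-11480 / 19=-604.21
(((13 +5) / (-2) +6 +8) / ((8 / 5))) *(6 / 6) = 25 / 8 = 3.12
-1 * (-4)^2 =-16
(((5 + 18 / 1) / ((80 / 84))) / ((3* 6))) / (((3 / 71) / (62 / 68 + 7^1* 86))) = 19144.12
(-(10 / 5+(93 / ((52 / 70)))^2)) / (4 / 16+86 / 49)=-519222473 / 66417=-7817.61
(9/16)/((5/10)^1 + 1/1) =3/8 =0.38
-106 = -106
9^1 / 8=9 / 8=1.12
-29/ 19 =-1.53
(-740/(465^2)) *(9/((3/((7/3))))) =-1036/43245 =-0.02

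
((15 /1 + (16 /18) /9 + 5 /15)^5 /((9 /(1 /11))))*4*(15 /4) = 15258789062500000 /115063885233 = 132611.45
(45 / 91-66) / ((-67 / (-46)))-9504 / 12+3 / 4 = -20393829 / 24388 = -836.22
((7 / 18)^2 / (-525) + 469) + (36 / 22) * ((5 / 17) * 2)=2135555591 / 4544100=469.96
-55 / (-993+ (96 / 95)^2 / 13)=6452875 / 116494509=0.06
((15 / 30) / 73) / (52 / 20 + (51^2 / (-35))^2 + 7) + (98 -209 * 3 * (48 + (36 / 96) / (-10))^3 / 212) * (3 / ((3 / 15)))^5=-106418373988216802787858125 / 429589497593856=-247721079272.82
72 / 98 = 36 / 49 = 0.73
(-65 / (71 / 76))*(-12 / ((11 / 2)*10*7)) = 2.17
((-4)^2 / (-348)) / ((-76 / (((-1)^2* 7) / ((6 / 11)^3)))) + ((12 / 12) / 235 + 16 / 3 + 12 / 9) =561921743 / 83906280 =6.70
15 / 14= 1.07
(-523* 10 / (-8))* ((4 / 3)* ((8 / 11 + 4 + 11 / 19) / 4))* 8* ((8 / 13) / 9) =632.51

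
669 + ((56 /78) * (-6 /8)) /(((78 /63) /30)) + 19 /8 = 890059 /1352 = 658.33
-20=-20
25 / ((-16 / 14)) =-175 / 8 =-21.88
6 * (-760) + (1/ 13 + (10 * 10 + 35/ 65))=-57972/ 13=-4459.38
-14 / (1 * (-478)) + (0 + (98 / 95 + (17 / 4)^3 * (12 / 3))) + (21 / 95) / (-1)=111854753 / 363280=307.90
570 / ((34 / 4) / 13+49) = 14820 / 1291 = 11.48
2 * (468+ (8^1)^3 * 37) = 38824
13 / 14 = 0.93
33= 33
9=9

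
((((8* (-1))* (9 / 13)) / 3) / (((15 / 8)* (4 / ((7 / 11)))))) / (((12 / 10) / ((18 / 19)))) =-336 / 2717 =-0.12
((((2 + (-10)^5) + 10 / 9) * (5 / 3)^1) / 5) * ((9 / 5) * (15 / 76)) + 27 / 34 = -7649249 / 646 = -11840.94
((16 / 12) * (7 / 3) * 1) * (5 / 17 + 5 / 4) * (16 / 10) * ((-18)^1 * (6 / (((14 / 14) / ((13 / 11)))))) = -183456 / 187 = -981.05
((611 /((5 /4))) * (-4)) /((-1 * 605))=9776 /3025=3.23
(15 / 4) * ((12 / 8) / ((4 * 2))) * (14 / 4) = 315 / 128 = 2.46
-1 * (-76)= 76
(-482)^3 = -111980168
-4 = -4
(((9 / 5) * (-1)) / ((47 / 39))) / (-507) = 9 / 3055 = 0.00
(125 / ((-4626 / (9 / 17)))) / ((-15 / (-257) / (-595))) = 875 / 6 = 145.83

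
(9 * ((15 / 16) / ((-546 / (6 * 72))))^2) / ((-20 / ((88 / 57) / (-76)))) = 120285 / 23915528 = 0.01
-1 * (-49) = 49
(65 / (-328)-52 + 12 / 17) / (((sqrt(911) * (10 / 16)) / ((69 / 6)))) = -6603783 * sqrt(911) / 6349670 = -31.39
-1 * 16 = -16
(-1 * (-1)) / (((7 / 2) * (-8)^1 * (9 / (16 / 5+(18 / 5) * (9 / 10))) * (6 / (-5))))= 23 / 1080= 0.02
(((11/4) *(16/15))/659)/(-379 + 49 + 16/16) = -44/3252165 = -0.00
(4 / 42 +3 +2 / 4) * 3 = 151 / 14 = 10.79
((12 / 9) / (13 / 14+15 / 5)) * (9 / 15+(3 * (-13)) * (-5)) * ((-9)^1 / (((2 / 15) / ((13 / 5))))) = -3203928 / 275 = -11650.65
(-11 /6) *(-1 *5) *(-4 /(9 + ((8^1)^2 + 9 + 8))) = -11 /27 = -0.41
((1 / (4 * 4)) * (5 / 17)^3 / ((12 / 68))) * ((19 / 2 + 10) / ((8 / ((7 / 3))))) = 11375 / 221952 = 0.05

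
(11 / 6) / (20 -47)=-11 / 162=-0.07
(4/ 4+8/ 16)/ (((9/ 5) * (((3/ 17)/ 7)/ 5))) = 2975/ 18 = 165.28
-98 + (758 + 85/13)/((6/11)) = 33895/26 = 1303.65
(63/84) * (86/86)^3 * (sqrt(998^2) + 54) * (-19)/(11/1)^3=-14991/1331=-11.26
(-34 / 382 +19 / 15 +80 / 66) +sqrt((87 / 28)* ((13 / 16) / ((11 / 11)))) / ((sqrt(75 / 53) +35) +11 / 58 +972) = -12615* sqrt(139867) / 2532105517438 +89786929* sqrt(7917) / 5064211034876 +75314 / 31515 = 2.39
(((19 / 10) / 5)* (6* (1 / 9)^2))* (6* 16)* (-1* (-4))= 2432 / 225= 10.81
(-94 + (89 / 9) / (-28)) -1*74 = -42425 / 252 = -168.35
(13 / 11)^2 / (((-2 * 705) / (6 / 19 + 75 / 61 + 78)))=-5193539 / 65912330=-0.08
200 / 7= 28.57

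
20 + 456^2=207956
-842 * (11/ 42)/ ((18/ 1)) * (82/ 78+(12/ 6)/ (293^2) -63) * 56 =3842083327544/ 90398997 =42501.39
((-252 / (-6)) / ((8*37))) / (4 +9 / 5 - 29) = -105 / 17168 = -0.01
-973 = -973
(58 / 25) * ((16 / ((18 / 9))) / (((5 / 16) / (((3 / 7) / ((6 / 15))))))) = 11136 / 175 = 63.63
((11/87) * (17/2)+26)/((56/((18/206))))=2019/47792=0.04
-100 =-100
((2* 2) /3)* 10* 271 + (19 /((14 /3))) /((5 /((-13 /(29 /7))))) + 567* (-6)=181637 /870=208.78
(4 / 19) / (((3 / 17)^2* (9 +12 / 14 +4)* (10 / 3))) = 4046 / 27645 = 0.15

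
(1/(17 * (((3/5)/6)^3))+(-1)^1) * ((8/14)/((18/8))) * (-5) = -73.43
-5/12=-0.42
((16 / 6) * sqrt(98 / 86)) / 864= 7 * sqrt(43) / 13932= 0.00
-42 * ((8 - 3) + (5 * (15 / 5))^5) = -31893960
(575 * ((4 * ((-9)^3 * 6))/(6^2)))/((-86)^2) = -139725/3698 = -37.78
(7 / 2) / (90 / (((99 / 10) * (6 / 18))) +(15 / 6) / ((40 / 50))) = 308 / 2675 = 0.12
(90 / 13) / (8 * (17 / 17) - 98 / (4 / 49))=-4 / 689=-0.01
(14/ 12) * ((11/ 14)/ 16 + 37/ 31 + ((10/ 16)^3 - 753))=-27832041/ 31744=-876.77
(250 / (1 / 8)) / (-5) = -400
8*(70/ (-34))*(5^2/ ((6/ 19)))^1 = -66500/ 51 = -1303.92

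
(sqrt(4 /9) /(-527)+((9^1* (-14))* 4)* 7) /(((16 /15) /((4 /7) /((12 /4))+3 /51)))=-1241053825 /1505112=-824.56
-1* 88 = -88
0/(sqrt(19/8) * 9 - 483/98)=0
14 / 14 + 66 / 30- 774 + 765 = -29 / 5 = -5.80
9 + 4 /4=10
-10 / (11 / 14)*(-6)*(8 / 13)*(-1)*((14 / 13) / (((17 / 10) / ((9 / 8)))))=-1058400 / 31603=-33.49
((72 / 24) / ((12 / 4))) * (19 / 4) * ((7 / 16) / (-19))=-7 / 64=-0.11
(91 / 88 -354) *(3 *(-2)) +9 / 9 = 93227 / 44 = 2118.80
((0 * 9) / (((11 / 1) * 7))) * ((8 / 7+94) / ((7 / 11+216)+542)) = 0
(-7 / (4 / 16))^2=784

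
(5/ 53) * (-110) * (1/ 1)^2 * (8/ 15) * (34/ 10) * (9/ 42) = -1496/ 371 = -4.03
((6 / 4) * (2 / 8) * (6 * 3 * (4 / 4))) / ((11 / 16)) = 108 / 11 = 9.82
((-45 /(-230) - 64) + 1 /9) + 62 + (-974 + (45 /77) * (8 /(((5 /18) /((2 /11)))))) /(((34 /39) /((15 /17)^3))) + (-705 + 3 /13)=-560266465087697 /380734988634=-1471.54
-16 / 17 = -0.94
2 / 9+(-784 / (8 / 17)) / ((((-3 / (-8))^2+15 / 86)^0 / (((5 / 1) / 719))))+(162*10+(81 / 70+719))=1054873741 / 452970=2328.79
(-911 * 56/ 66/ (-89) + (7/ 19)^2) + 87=101594660/ 1060257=95.82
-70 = -70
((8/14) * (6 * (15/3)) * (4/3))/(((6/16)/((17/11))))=21760/231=94.20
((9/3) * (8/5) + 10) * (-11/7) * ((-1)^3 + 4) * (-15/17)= 7326/119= 61.56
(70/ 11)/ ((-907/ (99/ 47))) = -630/ 42629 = -0.01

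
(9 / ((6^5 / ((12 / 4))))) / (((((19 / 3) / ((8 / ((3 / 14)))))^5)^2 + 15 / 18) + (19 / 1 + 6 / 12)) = 9705775651075653632 / 56837022267878623989201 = 0.00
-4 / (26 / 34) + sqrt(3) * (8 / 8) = -68 / 13 + sqrt(3) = -3.50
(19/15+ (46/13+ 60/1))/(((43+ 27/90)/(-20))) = -505480/16887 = -29.93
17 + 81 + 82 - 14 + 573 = 739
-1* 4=-4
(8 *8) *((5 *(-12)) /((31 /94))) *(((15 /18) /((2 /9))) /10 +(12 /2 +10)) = -5910720 /31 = -190668.39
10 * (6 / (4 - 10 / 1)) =-10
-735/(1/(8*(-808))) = 4751040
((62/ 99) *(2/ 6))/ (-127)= -62/ 37719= -0.00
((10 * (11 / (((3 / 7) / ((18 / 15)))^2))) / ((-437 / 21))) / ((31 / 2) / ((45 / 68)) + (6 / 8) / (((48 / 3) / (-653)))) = 5.77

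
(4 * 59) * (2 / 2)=236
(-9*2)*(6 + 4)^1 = -180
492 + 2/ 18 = 4429/ 9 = 492.11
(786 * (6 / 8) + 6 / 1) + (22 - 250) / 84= 8299 / 14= 592.79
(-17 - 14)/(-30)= 31/30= 1.03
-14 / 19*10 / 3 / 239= -140 / 13623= -0.01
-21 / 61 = -0.34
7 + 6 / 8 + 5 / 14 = 227 / 28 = 8.11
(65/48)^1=65/48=1.35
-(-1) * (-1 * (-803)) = 803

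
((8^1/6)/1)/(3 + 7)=2/15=0.13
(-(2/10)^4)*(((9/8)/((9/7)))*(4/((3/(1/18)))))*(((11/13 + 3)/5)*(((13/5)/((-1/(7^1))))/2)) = 49/67500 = 0.00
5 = 5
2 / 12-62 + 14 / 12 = -182 / 3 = -60.67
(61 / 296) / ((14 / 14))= 61 / 296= 0.21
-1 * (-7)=7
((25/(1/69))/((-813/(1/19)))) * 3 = -1725/5149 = -0.34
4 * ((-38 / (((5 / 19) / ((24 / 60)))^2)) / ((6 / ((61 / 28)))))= -1673596 / 13125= -127.51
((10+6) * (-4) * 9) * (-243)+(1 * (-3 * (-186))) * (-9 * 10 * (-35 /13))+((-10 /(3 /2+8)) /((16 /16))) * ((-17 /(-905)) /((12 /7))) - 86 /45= 553598717413 /2011815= 275173.77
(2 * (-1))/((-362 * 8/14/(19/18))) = 0.01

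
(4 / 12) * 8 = 8 / 3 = 2.67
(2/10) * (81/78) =27/130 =0.21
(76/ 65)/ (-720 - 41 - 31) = -19/ 12870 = -0.00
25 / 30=5 / 6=0.83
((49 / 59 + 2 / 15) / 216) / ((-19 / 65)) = -0.02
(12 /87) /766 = 0.00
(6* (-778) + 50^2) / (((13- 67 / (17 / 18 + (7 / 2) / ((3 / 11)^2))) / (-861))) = 89599104 / 557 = 160860.15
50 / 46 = 25 / 23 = 1.09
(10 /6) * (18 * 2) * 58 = 3480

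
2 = 2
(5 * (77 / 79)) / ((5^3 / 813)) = 62601 / 1975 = 31.70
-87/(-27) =29/9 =3.22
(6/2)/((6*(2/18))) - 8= -7/2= -3.50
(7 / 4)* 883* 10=30905 / 2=15452.50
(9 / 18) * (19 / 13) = 0.73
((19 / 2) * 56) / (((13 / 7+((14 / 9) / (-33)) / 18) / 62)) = 154290906 / 8675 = 17785.70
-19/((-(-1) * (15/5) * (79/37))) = -703/237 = -2.97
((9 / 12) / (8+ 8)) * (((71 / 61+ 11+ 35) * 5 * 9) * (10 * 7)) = 13593825 / 1952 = 6964.05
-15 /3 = -5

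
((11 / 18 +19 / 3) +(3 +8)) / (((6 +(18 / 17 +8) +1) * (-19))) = -289 / 4914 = -0.06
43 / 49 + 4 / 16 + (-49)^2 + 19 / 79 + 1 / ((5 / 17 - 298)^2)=2402.37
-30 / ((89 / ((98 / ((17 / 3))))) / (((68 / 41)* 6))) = -211680 / 3649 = -58.01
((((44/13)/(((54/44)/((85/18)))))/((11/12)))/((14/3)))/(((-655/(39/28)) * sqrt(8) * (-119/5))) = 55 * sqrt(2)/808794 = 0.00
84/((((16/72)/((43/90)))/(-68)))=-61404/5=-12280.80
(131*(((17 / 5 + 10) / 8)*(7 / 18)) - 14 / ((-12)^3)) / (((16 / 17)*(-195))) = -6267373 / 13478400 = -0.46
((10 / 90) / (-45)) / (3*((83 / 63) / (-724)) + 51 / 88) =-0.00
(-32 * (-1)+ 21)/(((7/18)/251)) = 239454/7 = 34207.71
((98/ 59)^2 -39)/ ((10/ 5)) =-126155/ 6962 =-18.12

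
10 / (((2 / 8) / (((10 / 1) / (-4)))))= -100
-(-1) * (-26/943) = -0.03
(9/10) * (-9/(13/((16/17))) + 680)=675612/1105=611.41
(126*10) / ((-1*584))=-315 / 146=-2.16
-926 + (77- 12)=-861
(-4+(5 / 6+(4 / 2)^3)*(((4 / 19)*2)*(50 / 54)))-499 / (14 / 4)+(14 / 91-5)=-20723581 / 140049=-147.97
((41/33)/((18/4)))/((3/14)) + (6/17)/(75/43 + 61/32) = 105384964/76083381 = 1.39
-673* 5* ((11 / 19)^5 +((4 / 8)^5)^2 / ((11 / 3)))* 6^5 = -1489436970935895 / 871586848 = -1708879.58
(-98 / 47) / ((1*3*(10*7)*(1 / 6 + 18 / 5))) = -14 / 5311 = -0.00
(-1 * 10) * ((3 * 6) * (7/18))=-70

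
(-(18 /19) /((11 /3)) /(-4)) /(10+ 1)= 27 /4598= 0.01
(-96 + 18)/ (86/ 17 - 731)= 0.11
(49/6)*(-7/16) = -343/96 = -3.57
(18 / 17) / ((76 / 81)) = 729 / 646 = 1.13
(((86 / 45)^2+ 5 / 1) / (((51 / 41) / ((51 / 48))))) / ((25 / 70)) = 20.69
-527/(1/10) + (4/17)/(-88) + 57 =-1949663/374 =-5213.00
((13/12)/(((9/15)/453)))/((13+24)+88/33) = 9815/476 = 20.62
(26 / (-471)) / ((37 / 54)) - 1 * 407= -2364731 / 5809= -407.08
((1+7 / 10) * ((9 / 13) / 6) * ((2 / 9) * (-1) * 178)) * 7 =-10591 / 195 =-54.31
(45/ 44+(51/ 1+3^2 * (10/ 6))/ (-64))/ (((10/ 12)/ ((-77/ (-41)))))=-63/ 3280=-0.02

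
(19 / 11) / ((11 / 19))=361 / 121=2.98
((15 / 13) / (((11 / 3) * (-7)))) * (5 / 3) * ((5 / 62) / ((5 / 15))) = -1125 / 62062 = -0.02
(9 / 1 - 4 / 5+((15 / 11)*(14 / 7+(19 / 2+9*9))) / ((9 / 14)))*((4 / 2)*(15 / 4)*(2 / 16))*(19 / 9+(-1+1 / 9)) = 234.22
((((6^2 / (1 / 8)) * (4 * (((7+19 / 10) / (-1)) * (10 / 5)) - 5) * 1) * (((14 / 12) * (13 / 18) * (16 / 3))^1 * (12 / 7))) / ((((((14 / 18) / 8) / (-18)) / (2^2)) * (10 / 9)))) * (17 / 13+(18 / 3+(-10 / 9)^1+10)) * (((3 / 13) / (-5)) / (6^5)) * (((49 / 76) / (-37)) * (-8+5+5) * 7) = 603780352 / 228475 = 2642.65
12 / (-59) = -12 / 59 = -0.20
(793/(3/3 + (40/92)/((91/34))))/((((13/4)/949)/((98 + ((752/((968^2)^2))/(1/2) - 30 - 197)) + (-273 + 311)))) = -100840935109103945119/5563041679712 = -18126942.22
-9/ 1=-9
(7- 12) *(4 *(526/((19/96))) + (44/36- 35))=-9060400/171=-52984.80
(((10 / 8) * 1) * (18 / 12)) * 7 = 105 / 8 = 13.12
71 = 71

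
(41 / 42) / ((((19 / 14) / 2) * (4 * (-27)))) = -41 / 3078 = -0.01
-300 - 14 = -314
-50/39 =-1.28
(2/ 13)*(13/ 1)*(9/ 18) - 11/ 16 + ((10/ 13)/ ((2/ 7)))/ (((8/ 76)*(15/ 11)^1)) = 11899/ 624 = 19.07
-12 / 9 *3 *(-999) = 3996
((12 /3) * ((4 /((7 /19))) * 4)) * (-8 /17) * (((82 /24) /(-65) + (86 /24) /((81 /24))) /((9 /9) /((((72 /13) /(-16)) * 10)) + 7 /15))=-6460912 /13923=-464.05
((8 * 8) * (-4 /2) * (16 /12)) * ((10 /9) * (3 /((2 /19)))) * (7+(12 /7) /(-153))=-121356800 /3213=-37770.56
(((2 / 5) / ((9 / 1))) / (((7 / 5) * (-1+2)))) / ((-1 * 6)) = -1 / 189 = -0.01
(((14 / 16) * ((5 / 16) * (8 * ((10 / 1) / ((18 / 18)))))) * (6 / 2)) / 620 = 105 / 992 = 0.11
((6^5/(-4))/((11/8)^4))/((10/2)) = -108.77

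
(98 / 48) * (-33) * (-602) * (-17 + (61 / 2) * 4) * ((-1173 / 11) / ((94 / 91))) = -165307013235 / 376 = -439646311.80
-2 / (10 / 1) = -1 / 5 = -0.20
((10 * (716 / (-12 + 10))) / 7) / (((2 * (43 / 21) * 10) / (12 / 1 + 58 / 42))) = -50299 / 301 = -167.11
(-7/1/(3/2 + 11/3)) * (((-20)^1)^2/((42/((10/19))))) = -4000/589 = -6.79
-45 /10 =-9 /2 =-4.50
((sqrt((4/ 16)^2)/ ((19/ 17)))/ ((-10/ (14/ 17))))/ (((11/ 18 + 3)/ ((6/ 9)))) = -21/ 6175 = -0.00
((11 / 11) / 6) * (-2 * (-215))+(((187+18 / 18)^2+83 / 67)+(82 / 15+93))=35692949 / 1005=35515.37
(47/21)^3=103823/9261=11.21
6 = 6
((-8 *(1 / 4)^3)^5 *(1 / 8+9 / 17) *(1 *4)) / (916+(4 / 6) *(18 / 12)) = -89 / 1021640704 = -0.00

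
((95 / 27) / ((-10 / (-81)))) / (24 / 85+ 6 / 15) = 4845 / 116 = 41.77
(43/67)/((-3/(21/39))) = -301/2613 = -0.12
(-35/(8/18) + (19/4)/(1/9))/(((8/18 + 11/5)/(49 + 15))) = -103680/119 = -871.26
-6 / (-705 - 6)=2 / 237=0.01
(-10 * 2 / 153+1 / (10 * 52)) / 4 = -10247 / 318240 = -0.03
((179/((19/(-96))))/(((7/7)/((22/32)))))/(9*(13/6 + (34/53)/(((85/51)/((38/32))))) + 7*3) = -8348560/599013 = -13.94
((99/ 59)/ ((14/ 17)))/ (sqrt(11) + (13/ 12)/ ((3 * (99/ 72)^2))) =-190609848/ 5369771071 + 1995905043 * sqrt(11)/ 10739542142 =0.58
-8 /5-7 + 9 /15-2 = -10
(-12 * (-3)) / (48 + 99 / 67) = 804 / 1105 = 0.73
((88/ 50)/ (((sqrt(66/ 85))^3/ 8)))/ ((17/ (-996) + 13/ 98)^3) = 1756558646739456 * sqrt(5610)/ 9872587434655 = 13326.41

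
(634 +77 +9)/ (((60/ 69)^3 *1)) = 109503/ 100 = 1095.03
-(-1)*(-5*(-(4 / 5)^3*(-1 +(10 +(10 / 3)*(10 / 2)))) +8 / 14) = 34796 / 525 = 66.28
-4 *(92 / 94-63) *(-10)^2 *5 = 5830000 / 47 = 124042.55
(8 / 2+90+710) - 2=802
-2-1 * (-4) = 2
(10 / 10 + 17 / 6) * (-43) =-989 / 6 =-164.83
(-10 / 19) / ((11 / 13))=-130 / 209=-0.62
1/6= 0.17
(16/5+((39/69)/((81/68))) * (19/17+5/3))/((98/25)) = 315860/273861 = 1.15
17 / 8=2.12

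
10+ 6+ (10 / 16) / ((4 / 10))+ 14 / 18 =2641 / 144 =18.34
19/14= 1.36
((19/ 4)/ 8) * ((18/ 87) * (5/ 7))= 285/ 3248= 0.09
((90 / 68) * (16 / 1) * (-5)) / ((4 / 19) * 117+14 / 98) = -47880 / 11203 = -4.27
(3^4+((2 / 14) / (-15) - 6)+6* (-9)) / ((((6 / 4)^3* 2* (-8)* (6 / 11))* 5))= -6061 / 42525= -0.14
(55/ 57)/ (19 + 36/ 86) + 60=571613/ 9519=60.05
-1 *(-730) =730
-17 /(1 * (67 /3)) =-51 /67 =-0.76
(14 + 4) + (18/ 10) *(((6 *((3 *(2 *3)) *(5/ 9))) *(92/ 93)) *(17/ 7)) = 60210/ 217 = 277.47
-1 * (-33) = 33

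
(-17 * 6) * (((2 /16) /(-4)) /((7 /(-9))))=-459 /112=-4.10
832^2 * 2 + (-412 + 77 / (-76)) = 105186659 / 76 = 1384034.99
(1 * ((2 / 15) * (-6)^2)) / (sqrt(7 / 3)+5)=0.74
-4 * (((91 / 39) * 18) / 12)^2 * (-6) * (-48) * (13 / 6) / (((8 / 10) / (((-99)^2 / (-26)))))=14407470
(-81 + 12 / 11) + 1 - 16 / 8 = -890 / 11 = -80.91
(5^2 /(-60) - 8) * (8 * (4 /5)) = -808 /15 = -53.87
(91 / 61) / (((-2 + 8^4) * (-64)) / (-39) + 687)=3549 / 17617349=0.00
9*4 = 36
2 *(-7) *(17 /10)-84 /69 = -2877 /115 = -25.02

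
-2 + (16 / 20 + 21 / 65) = -57 / 65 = -0.88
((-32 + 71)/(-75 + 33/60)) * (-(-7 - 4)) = -8580/1489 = -5.76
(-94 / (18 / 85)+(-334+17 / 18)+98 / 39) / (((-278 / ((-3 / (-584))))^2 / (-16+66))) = -4530425 / 342656234752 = -0.00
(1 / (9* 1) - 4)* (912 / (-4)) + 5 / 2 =889.17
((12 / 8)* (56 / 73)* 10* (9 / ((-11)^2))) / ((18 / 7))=2940 / 8833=0.33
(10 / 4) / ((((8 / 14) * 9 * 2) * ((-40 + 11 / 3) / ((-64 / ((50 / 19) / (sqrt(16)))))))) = 1064 / 1635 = 0.65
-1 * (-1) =1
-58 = -58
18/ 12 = 3/ 2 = 1.50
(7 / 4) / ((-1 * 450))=-7 / 1800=-0.00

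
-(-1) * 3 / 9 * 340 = 340 / 3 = 113.33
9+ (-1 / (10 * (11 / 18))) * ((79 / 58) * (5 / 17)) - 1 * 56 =-510473 / 10846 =-47.07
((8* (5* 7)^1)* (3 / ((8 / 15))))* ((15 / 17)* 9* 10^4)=125073529.41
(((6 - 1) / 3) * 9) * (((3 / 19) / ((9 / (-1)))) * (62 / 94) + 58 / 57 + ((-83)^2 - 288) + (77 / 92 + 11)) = 8150503195 / 82156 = 99207.64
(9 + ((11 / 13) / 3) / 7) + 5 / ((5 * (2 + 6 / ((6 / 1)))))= 853 / 91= 9.37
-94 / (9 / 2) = -188 / 9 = -20.89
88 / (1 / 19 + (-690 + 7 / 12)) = -20064 / 157175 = -0.13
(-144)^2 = 20736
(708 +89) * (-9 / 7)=-7173 / 7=-1024.71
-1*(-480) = 480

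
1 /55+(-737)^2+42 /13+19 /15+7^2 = 1165212296 /2145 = 543222.52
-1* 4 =-4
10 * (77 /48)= 385 /24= 16.04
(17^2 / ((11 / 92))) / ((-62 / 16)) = -212704 / 341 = -623.77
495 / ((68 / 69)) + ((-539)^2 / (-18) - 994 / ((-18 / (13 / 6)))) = -28491283 / 1836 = -15518.13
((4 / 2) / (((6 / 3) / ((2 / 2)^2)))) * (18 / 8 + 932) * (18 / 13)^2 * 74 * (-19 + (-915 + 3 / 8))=-83651224041 / 676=-123744414.26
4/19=0.21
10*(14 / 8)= 35 / 2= 17.50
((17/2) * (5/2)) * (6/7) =255/14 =18.21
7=7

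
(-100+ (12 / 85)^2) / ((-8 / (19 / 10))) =3431191 / 144500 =23.75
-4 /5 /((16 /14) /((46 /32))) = -161 /160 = -1.01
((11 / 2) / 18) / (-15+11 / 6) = -11 / 474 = -0.02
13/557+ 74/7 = 41309/3899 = 10.59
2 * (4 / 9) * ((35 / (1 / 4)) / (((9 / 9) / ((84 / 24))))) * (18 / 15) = 1568 / 3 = 522.67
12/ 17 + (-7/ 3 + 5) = 172/ 51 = 3.37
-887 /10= -88.70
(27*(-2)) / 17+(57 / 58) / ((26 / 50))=-16491 / 12818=-1.29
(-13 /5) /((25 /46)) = -598 /125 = -4.78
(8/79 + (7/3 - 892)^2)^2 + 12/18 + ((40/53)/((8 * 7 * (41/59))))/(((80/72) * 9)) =9634659057728436455429/15378959862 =626483139574.01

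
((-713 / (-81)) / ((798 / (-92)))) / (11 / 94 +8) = -3083012 / 24659397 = -0.13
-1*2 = -2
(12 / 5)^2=144 / 25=5.76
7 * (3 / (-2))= -21 / 2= -10.50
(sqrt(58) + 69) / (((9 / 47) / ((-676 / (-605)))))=447.06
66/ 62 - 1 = 0.06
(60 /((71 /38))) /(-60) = -38 /71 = -0.54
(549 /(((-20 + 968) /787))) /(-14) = -144021 /4424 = -32.55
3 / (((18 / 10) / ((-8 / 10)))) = -1.33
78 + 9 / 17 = 1335 / 17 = 78.53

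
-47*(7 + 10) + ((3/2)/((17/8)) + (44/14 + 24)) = -91767/119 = -771.15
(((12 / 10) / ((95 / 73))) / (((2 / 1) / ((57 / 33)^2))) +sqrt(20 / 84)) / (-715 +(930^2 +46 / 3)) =sqrt(105) / 18148207 +12483 / 7842618025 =0.00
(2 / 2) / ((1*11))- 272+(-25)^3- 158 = -176604 / 11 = -16054.91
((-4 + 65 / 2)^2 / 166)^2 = 10556001 / 440896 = 23.94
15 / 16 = 0.94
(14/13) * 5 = 70/13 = 5.38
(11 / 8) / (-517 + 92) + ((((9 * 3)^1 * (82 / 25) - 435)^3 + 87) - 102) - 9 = -88357470601091 / 2125000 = -41579986.17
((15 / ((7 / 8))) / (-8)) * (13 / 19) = -1.47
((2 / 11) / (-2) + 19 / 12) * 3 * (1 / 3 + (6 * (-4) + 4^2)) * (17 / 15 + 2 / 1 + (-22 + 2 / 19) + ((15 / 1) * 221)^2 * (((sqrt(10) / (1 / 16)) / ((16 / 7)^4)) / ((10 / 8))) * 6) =-3356298374.43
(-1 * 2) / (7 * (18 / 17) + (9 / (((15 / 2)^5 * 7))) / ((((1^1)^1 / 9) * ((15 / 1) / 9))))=-1859375 / 6890897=-0.27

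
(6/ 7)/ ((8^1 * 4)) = 3/ 112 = 0.03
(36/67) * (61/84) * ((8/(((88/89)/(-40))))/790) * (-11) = 65148/37051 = 1.76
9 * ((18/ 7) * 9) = 1458/ 7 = 208.29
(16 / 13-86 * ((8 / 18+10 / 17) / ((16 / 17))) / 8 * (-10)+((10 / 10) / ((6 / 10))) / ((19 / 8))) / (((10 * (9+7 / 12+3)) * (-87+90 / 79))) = -336858449 / 30358266120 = -0.01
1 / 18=0.06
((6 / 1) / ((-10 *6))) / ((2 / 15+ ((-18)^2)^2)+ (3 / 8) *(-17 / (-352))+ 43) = -4224 / 4436008957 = -0.00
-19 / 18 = -1.06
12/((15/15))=12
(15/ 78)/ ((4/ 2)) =5/ 52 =0.10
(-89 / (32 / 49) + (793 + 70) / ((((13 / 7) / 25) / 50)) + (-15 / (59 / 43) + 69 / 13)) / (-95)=-2850655413 / 466336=-6112.88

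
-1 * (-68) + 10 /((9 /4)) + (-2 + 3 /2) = 1295 /18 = 71.94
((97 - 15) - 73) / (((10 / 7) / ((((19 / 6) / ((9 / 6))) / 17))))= 133 / 170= 0.78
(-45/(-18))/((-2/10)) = -25/2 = -12.50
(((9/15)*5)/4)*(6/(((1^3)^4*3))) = 3/2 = 1.50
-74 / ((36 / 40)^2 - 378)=7400 / 37719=0.20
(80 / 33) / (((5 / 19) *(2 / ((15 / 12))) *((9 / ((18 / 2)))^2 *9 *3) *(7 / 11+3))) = 19 / 324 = 0.06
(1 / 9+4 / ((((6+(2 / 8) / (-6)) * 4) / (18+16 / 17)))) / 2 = 71983 / 43758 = 1.65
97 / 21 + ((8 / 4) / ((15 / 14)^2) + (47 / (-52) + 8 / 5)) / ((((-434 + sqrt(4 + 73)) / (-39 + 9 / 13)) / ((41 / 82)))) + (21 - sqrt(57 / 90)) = -sqrt(570) / 30 + 2367907*sqrt(77) / 9545745300 + 122790287519 / 4772872650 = 24.93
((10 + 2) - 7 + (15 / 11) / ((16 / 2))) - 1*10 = -425 / 88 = -4.83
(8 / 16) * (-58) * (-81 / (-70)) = -33.56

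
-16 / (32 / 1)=-1 / 2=-0.50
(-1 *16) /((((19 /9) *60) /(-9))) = 108 /95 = 1.14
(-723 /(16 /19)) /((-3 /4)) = 4579 /4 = 1144.75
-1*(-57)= 57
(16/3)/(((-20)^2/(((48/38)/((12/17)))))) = 34/1425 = 0.02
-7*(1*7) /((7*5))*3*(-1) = 21 /5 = 4.20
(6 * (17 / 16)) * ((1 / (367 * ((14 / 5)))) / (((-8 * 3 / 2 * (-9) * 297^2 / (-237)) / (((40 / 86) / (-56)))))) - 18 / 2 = -235731289690201 / 26192365524864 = -9.00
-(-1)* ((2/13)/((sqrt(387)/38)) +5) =76* sqrt(43)/1677 +5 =5.30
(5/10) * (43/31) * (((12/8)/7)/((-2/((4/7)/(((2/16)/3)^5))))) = -513589248/1519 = -338110.10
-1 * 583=-583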